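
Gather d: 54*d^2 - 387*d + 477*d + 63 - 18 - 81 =54*d^2 + 90*d - 36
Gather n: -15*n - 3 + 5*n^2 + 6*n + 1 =5*n^2 - 9*n - 2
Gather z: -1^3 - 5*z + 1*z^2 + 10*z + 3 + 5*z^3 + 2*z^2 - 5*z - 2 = 5*z^3 + 3*z^2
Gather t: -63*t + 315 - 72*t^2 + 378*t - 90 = -72*t^2 + 315*t + 225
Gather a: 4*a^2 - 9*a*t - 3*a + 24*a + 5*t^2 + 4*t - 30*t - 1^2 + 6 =4*a^2 + a*(21 - 9*t) + 5*t^2 - 26*t + 5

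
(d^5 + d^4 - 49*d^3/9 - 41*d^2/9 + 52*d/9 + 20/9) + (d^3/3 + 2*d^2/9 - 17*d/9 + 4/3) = d^5 + d^4 - 46*d^3/9 - 13*d^2/3 + 35*d/9 + 32/9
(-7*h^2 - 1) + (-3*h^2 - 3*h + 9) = -10*h^2 - 3*h + 8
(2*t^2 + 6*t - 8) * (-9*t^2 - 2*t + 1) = -18*t^4 - 58*t^3 + 62*t^2 + 22*t - 8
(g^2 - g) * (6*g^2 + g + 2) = 6*g^4 - 5*g^3 + g^2 - 2*g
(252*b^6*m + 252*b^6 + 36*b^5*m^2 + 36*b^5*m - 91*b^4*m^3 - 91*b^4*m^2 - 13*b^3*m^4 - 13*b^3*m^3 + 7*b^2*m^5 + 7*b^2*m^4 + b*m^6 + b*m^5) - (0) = 252*b^6*m + 252*b^6 + 36*b^5*m^2 + 36*b^5*m - 91*b^4*m^3 - 91*b^4*m^2 - 13*b^3*m^4 - 13*b^3*m^3 + 7*b^2*m^5 + 7*b^2*m^4 + b*m^6 + b*m^5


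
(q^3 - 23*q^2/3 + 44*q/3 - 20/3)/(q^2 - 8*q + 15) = (3*q^2 - 8*q + 4)/(3*(q - 3))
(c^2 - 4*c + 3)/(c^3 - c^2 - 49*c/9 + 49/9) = 9*(c - 3)/(9*c^2 - 49)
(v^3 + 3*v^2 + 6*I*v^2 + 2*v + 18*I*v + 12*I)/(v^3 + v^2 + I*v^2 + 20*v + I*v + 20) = (v^2 + v*(2 + 6*I) + 12*I)/(v^2 + I*v + 20)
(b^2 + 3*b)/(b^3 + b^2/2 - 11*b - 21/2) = 2*b/(2*b^2 - 5*b - 7)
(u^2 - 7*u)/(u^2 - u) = (u - 7)/(u - 1)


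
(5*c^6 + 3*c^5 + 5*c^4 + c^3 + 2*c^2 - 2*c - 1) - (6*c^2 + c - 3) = 5*c^6 + 3*c^5 + 5*c^4 + c^3 - 4*c^2 - 3*c + 2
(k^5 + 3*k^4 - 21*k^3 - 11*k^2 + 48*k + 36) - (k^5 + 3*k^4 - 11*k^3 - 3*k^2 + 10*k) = -10*k^3 - 8*k^2 + 38*k + 36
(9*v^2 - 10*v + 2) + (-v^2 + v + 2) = 8*v^2 - 9*v + 4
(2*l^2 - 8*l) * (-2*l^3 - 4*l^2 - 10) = -4*l^5 + 8*l^4 + 32*l^3 - 20*l^2 + 80*l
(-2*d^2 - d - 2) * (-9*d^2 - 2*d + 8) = 18*d^4 + 13*d^3 + 4*d^2 - 4*d - 16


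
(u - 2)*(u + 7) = u^2 + 5*u - 14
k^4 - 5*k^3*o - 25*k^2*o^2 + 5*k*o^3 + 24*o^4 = (k - 8*o)*(k - o)*(k + o)*(k + 3*o)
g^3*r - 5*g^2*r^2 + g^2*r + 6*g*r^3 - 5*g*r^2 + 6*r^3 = (g - 3*r)*(g - 2*r)*(g*r + r)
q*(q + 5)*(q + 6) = q^3 + 11*q^2 + 30*q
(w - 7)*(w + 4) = w^2 - 3*w - 28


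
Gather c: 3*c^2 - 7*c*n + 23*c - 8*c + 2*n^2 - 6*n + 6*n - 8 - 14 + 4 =3*c^2 + c*(15 - 7*n) + 2*n^2 - 18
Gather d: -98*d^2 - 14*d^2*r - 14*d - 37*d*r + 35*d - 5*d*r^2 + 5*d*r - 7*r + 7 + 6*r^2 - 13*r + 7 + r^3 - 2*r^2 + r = d^2*(-14*r - 98) + d*(-5*r^2 - 32*r + 21) + r^3 + 4*r^2 - 19*r + 14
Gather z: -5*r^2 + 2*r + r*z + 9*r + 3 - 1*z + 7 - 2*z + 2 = -5*r^2 + 11*r + z*(r - 3) + 12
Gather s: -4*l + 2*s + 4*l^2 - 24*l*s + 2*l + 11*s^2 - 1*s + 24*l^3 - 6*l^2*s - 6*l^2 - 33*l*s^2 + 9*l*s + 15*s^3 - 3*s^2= 24*l^3 - 2*l^2 - 2*l + 15*s^3 + s^2*(8 - 33*l) + s*(-6*l^2 - 15*l + 1)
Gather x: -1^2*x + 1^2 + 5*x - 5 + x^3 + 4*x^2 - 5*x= x^3 + 4*x^2 - x - 4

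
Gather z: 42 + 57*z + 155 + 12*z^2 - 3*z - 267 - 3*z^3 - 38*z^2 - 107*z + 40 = -3*z^3 - 26*z^2 - 53*z - 30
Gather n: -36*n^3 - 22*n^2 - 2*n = -36*n^3 - 22*n^2 - 2*n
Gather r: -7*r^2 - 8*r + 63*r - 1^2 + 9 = -7*r^2 + 55*r + 8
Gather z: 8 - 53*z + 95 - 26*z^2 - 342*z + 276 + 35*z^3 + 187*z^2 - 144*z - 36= 35*z^3 + 161*z^2 - 539*z + 343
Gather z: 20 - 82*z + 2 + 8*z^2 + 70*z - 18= 8*z^2 - 12*z + 4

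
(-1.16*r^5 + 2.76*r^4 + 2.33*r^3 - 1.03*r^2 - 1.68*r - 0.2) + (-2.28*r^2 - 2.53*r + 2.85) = -1.16*r^5 + 2.76*r^4 + 2.33*r^3 - 3.31*r^2 - 4.21*r + 2.65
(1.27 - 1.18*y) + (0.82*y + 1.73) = 3.0 - 0.36*y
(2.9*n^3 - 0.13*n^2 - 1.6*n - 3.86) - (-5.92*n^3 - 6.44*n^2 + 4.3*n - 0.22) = 8.82*n^3 + 6.31*n^2 - 5.9*n - 3.64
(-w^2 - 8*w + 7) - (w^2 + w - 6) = -2*w^2 - 9*w + 13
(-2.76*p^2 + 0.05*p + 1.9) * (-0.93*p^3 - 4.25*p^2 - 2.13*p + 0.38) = 2.5668*p^5 + 11.6835*p^4 + 3.8993*p^3 - 9.2303*p^2 - 4.028*p + 0.722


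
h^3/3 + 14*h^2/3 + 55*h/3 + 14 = (h/3 + 1/3)*(h + 6)*(h + 7)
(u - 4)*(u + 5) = u^2 + u - 20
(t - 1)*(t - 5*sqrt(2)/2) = t^2 - 5*sqrt(2)*t/2 - t + 5*sqrt(2)/2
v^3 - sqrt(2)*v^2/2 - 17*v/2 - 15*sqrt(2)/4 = (v - 5*sqrt(2)/2)*(v + sqrt(2)/2)*(v + 3*sqrt(2)/2)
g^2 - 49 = (g - 7)*(g + 7)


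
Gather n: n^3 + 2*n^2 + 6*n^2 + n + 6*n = n^3 + 8*n^2 + 7*n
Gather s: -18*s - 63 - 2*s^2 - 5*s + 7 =-2*s^2 - 23*s - 56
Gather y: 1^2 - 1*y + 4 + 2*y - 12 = y - 7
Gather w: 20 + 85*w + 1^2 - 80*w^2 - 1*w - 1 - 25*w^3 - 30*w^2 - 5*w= -25*w^3 - 110*w^2 + 79*w + 20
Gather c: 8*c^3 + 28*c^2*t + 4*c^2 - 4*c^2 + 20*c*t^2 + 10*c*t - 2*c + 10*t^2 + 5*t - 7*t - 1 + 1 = 8*c^3 + 28*c^2*t + c*(20*t^2 + 10*t - 2) + 10*t^2 - 2*t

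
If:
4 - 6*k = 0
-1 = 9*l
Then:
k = 2/3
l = -1/9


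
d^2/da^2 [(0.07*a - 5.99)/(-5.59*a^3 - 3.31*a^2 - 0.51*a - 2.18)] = (-13.124202*a^5 + 2238.34221*a^4 + 1772.183208*a^3 + 506.459988*a^2 - 374.271078*a - 83.173634)/(174.676879*a^9 + 310.293633*a^8 + 231.54339*a^7 + 297.246139*a^6 + 263.142642*a^5 + 111.525459*a^4 + 101.910747*a^3 + 48.892386*a^2 + 7.271172*a + 10.360232)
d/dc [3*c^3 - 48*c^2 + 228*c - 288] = 9*c^2 - 96*c + 228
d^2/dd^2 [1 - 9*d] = 0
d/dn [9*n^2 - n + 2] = 18*n - 1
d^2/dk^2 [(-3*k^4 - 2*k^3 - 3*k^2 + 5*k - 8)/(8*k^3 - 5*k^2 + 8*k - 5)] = 2*(-155*k^6 + 1344*k^5 - 4377*k^4 + 2287*k^3 - 921*k^2 - 525*k - 187)/(512*k^9 - 960*k^8 + 2136*k^7 - 3005*k^6 + 3336*k^5 - 3255*k^4 + 2312*k^3 - 1335*k^2 + 600*k - 125)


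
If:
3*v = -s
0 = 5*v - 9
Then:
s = -27/5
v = 9/5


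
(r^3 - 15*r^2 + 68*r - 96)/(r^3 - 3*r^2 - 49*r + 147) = (r^2 - 12*r + 32)/(r^2 - 49)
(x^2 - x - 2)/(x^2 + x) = (x - 2)/x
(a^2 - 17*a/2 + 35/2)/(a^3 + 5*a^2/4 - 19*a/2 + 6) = 2*(2*a^2 - 17*a + 35)/(4*a^3 + 5*a^2 - 38*a + 24)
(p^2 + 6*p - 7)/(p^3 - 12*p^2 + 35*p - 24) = (p + 7)/(p^2 - 11*p + 24)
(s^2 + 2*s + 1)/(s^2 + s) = (s + 1)/s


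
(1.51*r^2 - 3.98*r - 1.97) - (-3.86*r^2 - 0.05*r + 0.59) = 5.37*r^2 - 3.93*r - 2.56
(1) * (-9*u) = -9*u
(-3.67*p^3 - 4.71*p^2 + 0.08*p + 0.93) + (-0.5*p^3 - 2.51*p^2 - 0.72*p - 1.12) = -4.17*p^3 - 7.22*p^2 - 0.64*p - 0.19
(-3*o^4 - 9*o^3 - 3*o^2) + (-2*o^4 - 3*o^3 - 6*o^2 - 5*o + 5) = -5*o^4 - 12*o^3 - 9*o^2 - 5*o + 5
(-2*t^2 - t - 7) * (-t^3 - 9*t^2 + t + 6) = 2*t^5 + 19*t^4 + 14*t^3 + 50*t^2 - 13*t - 42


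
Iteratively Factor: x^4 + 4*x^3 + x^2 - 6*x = (x + 3)*(x^3 + x^2 - 2*x) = (x + 2)*(x + 3)*(x^2 - x) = (x - 1)*(x + 2)*(x + 3)*(x)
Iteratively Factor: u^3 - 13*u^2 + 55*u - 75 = (u - 3)*(u^2 - 10*u + 25) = (u - 5)*(u - 3)*(u - 5)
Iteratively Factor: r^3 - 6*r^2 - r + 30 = (r + 2)*(r^2 - 8*r + 15) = (r - 3)*(r + 2)*(r - 5)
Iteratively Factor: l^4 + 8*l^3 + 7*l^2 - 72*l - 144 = (l + 4)*(l^3 + 4*l^2 - 9*l - 36) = (l + 3)*(l + 4)*(l^2 + l - 12) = (l - 3)*(l + 3)*(l + 4)*(l + 4)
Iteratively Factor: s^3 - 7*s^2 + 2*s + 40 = (s + 2)*(s^2 - 9*s + 20) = (s - 5)*(s + 2)*(s - 4)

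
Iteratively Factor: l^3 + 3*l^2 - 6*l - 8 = (l - 2)*(l^2 + 5*l + 4) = (l - 2)*(l + 1)*(l + 4)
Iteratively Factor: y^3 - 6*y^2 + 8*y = (y - 4)*(y^2 - 2*y) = (y - 4)*(y - 2)*(y)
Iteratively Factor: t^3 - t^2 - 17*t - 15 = (t + 1)*(t^2 - 2*t - 15) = (t + 1)*(t + 3)*(t - 5)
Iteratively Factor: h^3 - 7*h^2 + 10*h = (h)*(h^2 - 7*h + 10) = h*(h - 5)*(h - 2)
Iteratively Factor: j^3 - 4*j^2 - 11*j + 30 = (j + 3)*(j^2 - 7*j + 10) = (j - 2)*(j + 3)*(j - 5)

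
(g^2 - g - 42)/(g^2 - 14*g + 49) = (g + 6)/(g - 7)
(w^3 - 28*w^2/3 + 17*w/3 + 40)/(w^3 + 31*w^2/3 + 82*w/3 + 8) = (3*w^3 - 28*w^2 + 17*w + 120)/(3*w^3 + 31*w^2 + 82*w + 24)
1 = 1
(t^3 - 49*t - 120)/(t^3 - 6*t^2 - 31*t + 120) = (t + 3)/(t - 3)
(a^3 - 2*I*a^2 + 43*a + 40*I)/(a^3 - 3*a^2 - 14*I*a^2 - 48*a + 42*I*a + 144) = (a^2 + 6*I*a - 5)/(a^2 + a*(-3 - 6*I) + 18*I)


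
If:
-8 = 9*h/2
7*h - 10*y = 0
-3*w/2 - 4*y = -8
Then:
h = -16/9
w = 1168/135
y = -56/45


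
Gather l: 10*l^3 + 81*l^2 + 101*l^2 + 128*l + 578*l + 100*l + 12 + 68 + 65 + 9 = 10*l^3 + 182*l^2 + 806*l + 154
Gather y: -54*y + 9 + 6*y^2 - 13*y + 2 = 6*y^2 - 67*y + 11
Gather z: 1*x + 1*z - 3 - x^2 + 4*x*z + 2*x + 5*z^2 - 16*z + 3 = -x^2 + 3*x + 5*z^2 + z*(4*x - 15)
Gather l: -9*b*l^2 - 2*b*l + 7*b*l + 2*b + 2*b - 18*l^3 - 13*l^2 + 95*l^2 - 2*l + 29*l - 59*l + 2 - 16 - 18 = 4*b - 18*l^3 + l^2*(82 - 9*b) + l*(5*b - 32) - 32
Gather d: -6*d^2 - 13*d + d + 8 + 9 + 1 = -6*d^2 - 12*d + 18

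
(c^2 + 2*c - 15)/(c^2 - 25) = (c - 3)/(c - 5)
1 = 1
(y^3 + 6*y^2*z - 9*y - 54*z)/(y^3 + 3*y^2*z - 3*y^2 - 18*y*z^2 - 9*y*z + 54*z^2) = (y + 3)/(y - 3*z)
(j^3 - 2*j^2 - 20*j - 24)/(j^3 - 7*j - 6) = (j^2 - 4*j - 12)/(j^2 - 2*j - 3)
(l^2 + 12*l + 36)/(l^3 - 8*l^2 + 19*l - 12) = (l^2 + 12*l + 36)/(l^3 - 8*l^2 + 19*l - 12)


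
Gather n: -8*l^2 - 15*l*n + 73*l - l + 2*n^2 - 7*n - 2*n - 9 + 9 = -8*l^2 + 72*l + 2*n^2 + n*(-15*l - 9)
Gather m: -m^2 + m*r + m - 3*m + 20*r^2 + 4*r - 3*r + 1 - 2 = -m^2 + m*(r - 2) + 20*r^2 + r - 1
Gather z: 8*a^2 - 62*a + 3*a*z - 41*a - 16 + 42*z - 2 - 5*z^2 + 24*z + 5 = 8*a^2 - 103*a - 5*z^2 + z*(3*a + 66) - 13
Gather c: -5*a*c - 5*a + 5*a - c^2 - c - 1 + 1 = -c^2 + c*(-5*a - 1)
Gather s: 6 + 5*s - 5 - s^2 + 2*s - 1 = -s^2 + 7*s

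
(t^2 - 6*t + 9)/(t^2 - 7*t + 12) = (t - 3)/(t - 4)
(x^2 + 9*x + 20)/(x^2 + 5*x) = (x + 4)/x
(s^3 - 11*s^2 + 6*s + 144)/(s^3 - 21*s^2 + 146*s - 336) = (s + 3)/(s - 7)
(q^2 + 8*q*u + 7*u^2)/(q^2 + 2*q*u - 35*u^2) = (q + u)/(q - 5*u)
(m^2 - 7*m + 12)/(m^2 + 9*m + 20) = (m^2 - 7*m + 12)/(m^2 + 9*m + 20)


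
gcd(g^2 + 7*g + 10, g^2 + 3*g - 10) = g + 5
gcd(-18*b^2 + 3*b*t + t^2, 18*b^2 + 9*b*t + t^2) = 6*b + t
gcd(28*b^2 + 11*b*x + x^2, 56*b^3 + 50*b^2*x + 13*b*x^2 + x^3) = 28*b^2 + 11*b*x + x^2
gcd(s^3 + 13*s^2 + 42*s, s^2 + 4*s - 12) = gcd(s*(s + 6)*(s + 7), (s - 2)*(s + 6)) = s + 6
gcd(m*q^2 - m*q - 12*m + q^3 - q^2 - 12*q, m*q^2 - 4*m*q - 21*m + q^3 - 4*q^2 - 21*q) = m*q + 3*m + q^2 + 3*q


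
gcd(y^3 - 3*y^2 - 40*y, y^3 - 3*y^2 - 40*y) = y^3 - 3*y^2 - 40*y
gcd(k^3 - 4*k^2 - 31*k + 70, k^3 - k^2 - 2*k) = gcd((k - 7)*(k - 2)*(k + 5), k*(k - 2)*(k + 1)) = k - 2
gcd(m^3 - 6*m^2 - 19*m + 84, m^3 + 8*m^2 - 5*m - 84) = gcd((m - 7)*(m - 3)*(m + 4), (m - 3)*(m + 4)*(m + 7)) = m^2 + m - 12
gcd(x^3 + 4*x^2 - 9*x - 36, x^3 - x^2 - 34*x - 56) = x + 4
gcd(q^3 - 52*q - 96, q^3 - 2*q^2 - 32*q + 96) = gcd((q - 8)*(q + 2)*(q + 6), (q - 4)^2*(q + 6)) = q + 6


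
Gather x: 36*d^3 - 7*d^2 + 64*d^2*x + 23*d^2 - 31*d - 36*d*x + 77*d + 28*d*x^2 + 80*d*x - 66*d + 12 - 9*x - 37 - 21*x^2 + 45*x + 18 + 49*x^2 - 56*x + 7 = 36*d^3 + 16*d^2 - 20*d + x^2*(28*d + 28) + x*(64*d^2 + 44*d - 20)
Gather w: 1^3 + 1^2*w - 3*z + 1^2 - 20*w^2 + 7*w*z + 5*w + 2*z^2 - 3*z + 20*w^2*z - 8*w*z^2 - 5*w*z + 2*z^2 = w^2*(20*z - 20) + w*(-8*z^2 + 2*z + 6) + 4*z^2 - 6*z + 2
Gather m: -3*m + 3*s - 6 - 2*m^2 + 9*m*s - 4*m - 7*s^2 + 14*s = -2*m^2 + m*(9*s - 7) - 7*s^2 + 17*s - 6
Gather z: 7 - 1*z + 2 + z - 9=0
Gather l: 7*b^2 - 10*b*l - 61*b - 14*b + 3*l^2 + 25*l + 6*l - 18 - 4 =7*b^2 - 75*b + 3*l^2 + l*(31 - 10*b) - 22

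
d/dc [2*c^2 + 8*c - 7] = 4*c + 8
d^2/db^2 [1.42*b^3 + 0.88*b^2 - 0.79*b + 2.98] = 8.52*b + 1.76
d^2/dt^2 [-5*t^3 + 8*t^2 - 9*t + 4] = 16 - 30*t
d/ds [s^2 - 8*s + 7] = 2*s - 8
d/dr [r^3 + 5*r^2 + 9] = r*(3*r + 10)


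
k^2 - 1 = (k - 1)*(k + 1)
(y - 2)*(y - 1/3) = y^2 - 7*y/3 + 2/3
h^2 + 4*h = h*(h + 4)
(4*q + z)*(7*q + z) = 28*q^2 + 11*q*z + z^2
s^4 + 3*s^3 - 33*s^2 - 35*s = s*(s - 5)*(s + 1)*(s + 7)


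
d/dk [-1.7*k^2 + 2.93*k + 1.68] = 2.93 - 3.4*k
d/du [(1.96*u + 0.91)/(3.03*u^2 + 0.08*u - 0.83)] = (5.9388*u^2 + 0.1568*u - (1.96*u + 0.91)*(6.06*u + 0.08) - 1.6268)/(3.03*u^2 + 0.08*u - 0.83)^2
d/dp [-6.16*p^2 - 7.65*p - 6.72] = -12.32*p - 7.65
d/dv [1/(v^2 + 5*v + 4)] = (-2*v - 5)/(v^2 + 5*v + 4)^2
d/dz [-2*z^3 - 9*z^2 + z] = -6*z^2 - 18*z + 1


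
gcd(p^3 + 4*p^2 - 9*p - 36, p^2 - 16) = p + 4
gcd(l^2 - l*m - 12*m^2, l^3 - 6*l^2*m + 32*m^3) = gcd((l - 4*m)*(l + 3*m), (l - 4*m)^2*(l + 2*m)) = l - 4*m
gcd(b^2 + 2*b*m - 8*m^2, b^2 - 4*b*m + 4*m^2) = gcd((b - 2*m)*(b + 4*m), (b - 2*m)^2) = b - 2*m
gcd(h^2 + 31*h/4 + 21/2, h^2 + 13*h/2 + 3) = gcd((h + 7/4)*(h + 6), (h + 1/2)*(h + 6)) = h + 6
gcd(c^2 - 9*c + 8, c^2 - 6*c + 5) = c - 1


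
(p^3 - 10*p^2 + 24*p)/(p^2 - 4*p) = p - 6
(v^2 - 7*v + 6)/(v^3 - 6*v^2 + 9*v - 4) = (v - 6)/(v^2 - 5*v + 4)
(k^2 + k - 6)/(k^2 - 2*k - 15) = (k - 2)/(k - 5)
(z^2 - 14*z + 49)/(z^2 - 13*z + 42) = (z - 7)/(z - 6)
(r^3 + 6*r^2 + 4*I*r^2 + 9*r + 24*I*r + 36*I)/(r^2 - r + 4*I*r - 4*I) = (r^2 + 6*r + 9)/(r - 1)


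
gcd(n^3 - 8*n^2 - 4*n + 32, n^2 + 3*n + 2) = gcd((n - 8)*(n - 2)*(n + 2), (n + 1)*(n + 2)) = n + 2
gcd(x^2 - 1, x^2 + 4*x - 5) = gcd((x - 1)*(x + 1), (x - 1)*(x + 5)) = x - 1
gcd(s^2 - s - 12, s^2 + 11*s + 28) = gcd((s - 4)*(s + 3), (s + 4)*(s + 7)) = 1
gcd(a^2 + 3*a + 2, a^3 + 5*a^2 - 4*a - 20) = a + 2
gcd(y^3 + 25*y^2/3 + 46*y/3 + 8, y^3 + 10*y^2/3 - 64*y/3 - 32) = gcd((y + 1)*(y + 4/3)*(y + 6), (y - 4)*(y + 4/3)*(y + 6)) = y^2 + 22*y/3 + 8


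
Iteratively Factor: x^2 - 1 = (x - 1)*(x + 1)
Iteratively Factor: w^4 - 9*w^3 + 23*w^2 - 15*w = (w)*(w^3 - 9*w^2 + 23*w - 15) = w*(w - 3)*(w^2 - 6*w + 5) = w*(w - 3)*(w - 1)*(w - 5)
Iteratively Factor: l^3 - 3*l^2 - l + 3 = (l + 1)*(l^2 - 4*l + 3) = (l - 3)*(l + 1)*(l - 1)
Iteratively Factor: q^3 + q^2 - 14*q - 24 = (q + 2)*(q^2 - q - 12) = (q + 2)*(q + 3)*(q - 4)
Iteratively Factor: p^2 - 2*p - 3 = (p + 1)*(p - 3)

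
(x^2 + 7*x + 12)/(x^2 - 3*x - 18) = (x + 4)/(x - 6)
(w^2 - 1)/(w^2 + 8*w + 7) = (w - 1)/(w + 7)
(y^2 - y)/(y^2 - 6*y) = (y - 1)/(y - 6)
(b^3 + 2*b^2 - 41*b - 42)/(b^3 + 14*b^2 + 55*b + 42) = (b - 6)/(b + 6)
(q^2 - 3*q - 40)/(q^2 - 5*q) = (q^2 - 3*q - 40)/(q*(q - 5))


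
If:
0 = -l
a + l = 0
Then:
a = 0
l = 0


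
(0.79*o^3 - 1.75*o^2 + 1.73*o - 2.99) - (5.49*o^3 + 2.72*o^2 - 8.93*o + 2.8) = -4.7*o^3 - 4.47*o^2 + 10.66*o - 5.79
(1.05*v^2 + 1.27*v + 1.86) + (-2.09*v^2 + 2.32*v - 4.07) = -1.04*v^2 + 3.59*v - 2.21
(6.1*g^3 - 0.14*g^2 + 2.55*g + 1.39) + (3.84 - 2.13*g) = 6.1*g^3 - 0.14*g^2 + 0.42*g + 5.23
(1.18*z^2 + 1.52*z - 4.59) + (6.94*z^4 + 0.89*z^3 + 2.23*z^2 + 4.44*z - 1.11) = 6.94*z^4 + 0.89*z^3 + 3.41*z^2 + 5.96*z - 5.7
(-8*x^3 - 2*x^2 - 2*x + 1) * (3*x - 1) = -24*x^4 + 2*x^3 - 4*x^2 + 5*x - 1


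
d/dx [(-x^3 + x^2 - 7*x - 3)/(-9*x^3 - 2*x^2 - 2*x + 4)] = (11*x^4 - 122*x^3 - 109*x^2 - 4*x - 34)/(81*x^6 + 36*x^5 + 40*x^4 - 64*x^3 - 12*x^2 - 16*x + 16)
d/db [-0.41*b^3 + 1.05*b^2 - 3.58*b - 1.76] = -1.23*b^2 + 2.1*b - 3.58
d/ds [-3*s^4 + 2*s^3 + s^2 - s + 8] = -12*s^3 + 6*s^2 + 2*s - 1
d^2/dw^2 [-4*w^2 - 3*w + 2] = -8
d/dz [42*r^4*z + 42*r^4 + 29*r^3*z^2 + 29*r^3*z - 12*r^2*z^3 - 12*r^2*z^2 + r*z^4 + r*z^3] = r*(42*r^3 + 58*r^2*z + 29*r^2 - 36*r*z^2 - 24*r*z + 4*z^3 + 3*z^2)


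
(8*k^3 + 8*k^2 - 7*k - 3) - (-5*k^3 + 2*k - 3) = 13*k^3 + 8*k^2 - 9*k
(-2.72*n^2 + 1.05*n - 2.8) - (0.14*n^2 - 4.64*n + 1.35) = -2.86*n^2 + 5.69*n - 4.15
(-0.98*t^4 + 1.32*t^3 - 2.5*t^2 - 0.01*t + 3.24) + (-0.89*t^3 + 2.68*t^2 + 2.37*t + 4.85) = -0.98*t^4 + 0.43*t^3 + 0.18*t^2 + 2.36*t + 8.09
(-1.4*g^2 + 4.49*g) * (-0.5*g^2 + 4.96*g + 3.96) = 0.7*g^4 - 9.189*g^3 + 16.7264*g^2 + 17.7804*g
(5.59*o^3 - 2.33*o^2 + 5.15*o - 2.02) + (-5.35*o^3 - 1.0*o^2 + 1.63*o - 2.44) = 0.24*o^3 - 3.33*o^2 + 6.78*o - 4.46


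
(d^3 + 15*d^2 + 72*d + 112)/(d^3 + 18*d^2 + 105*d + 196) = (d + 4)/(d + 7)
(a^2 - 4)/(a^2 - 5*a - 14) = (a - 2)/(a - 7)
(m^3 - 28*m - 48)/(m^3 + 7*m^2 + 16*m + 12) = (m^2 - 2*m - 24)/(m^2 + 5*m + 6)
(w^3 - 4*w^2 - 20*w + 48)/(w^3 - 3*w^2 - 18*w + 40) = (w - 6)/(w - 5)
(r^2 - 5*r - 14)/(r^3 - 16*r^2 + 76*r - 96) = (r^2 - 5*r - 14)/(r^3 - 16*r^2 + 76*r - 96)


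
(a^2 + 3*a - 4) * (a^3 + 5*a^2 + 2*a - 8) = a^5 + 8*a^4 + 13*a^3 - 22*a^2 - 32*a + 32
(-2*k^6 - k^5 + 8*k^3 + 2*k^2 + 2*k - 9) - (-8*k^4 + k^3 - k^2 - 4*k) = -2*k^6 - k^5 + 8*k^4 + 7*k^3 + 3*k^2 + 6*k - 9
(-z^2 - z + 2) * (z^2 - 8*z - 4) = -z^4 + 7*z^3 + 14*z^2 - 12*z - 8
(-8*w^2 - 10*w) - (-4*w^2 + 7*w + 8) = -4*w^2 - 17*w - 8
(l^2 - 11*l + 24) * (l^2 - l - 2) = l^4 - 12*l^3 + 33*l^2 - 2*l - 48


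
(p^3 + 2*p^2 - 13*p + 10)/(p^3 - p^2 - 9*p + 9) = (p^2 + 3*p - 10)/(p^2 - 9)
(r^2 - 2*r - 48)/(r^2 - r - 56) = (r + 6)/(r + 7)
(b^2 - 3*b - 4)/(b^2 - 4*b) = (b + 1)/b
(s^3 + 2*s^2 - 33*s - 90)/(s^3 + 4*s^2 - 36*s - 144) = (s^2 + 8*s + 15)/(s^2 + 10*s + 24)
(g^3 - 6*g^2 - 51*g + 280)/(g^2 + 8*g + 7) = (g^2 - 13*g + 40)/(g + 1)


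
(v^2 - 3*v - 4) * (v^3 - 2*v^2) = v^5 - 5*v^4 + 2*v^3 + 8*v^2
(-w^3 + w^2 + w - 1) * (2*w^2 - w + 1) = -2*w^5 + 3*w^4 - 2*w^2 + 2*w - 1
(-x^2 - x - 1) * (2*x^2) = -2*x^4 - 2*x^3 - 2*x^2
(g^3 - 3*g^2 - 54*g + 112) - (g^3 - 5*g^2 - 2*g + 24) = 2*g^2 - 52*g + 88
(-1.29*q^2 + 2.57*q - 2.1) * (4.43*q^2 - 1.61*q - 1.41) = -5.7147*q^4 + 13.462*q^3 - 11.6218*q^2 - 0.242699999999999*q + 2.961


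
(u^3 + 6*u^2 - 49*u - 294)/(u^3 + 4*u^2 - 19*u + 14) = (u^2 - u - 42)/(u^2 - 3*u + 2)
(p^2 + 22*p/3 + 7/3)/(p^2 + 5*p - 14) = (p + 1/3)/(p - 2)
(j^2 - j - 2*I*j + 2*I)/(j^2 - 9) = (j^2 - j - 2*I*j + 2*I)/(j^2 - 9)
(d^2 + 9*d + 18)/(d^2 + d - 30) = (d + 3)/(d - 5)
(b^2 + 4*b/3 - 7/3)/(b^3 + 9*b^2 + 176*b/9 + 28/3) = 3*(b - 1)/(3*b^2 + 20*b + 12)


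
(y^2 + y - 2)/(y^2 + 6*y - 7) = (y + 2)/(y + 7)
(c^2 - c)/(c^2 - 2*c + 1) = c/(c - 1)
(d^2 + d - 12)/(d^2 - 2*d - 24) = (d - 3)/(d - 6)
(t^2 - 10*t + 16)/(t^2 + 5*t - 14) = (t - 8)/(t + 7)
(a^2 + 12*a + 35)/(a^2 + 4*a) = (a^2 + 12*a + 35)/(a*(a + 4))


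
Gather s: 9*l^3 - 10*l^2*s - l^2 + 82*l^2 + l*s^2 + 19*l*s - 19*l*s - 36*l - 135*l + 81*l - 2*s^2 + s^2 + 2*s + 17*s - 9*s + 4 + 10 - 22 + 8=9*l^3 + 81*l^2 - 90*l + s^2*(l - 1) + s*(10 - 10*l^2)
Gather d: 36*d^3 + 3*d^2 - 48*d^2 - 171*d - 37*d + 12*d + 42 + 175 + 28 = 36*d^3 - 45*d^2 - 196*d + 245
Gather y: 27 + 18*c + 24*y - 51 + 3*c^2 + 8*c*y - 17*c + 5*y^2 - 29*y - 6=3*c^2 + c + 5*y^2 + y*(8*c - 5) - 30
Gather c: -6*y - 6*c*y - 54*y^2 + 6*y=-6*c*y - 54*y^2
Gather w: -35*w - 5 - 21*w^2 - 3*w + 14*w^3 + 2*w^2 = 14*w^3 - 19*w^2 - 38*w - 5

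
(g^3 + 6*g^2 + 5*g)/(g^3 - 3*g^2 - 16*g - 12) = g*(g + 5)/(g^2 - 4*g - 12)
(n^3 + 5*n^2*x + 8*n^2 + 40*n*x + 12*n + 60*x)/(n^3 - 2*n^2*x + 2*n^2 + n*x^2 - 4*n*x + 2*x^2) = (n^2 + 5*n*x + 6*n + 30*x)/(n^2 - 2*n*x + x^2)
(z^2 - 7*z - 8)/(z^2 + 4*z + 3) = (z - 8)/(z + 3)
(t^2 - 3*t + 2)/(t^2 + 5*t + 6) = (t^2 - 3*t + 2)/(t^2 + 5*t + 6)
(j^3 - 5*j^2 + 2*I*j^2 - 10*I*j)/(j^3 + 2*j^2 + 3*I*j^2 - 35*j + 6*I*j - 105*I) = j*(j + 2*I)/(j^2 + j*(7 + 3*I) + 21*I)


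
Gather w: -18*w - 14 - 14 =-18*w - 28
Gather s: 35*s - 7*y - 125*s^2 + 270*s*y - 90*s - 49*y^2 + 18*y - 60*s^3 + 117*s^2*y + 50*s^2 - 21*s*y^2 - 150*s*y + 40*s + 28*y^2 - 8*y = -60*s^3 + s^2*(117*y - 75) + s*(-21*y^2 + 120*y - 15) - 21*y^2 + 3*y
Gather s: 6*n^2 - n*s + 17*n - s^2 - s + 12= 6*n^2 + 17*n - s^2 + s*(-n - 1) + 12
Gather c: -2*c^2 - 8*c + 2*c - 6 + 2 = -2*c^2 - 6*c - 4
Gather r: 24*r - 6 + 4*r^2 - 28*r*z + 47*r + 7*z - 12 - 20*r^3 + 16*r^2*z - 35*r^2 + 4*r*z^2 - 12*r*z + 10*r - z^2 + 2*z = -20*r^3 + r^2*(16*z - 31) + r*(4*z^2 - 40*z + 81) - z^2 + 9*z - 18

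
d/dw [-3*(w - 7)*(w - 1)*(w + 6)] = -9*w^2 + 12*w + 123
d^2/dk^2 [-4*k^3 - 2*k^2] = -24*k - 4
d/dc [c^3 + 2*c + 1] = 3*c^2 + 2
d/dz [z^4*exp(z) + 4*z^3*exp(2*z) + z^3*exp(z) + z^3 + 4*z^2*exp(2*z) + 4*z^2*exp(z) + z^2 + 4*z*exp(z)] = z^4*exp(z) + 8*z^3*exp(2*z) + 5*z^3*exp(z) + 20*z^2*exp(2*z) + 7*z^2*exp(z) + 3*z^2 + 8*z*exp(2*z) + 12*z*exp(z) + 2*z + 4*exp(z)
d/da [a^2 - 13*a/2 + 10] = 2*a - 13/2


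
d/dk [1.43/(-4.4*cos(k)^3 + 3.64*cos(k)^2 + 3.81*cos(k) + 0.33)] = (-18.876*cos(k)^2 + 10.4104*cos(k) + 5.4483)*sin(k)/(-4.4*cos(k)^3 + 3.64*cos(k)^2 + 3.81*cos(k) + 0.33)^2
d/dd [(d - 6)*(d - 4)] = 2*d - 10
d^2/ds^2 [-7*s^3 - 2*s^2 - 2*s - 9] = -42*s - 4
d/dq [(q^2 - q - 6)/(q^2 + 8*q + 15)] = 3*(3*q^2 + 14*q + 11)/(q^4 + 16*q^3 + 94*q^2 + 240*q + 225)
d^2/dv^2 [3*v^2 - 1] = 6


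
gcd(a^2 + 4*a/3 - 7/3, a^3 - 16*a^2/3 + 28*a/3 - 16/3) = 1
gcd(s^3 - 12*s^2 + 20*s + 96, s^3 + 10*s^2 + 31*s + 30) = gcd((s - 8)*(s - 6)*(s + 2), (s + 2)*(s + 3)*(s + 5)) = s + 2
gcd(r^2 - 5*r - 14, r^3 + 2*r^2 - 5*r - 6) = 1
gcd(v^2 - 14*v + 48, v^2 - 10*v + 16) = v - 8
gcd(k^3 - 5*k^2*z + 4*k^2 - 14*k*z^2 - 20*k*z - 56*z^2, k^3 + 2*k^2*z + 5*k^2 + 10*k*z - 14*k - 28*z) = k + 2*z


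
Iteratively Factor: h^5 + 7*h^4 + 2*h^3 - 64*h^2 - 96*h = (h)*(h^4 + 7*h^3 + 2*h^2 - 64*h - 96) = h*(h + 4)*(h^3 + 3*h^2 - 10*h - 24) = h*(h + 4)^2*(h^2 - h - 6) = h*(h + 2)*(h + 4)^2*(h - 3)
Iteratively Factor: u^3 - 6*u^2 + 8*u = (u)*(u^2 - 6*u + 8) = u*(u - 4)*(u - 2)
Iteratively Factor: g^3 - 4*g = (g + 2)*(g^2 - 2*g) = g*(g + 2)*(g - 2)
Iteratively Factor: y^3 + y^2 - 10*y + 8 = (y - 1)*(y^2 + 2*y - 8) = (y - 1)*(y + 4)*(y - 2)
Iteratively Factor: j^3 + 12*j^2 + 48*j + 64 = (j + 4)*(j^2 + 8*j + 16) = (j + 4)^2*(j + 4)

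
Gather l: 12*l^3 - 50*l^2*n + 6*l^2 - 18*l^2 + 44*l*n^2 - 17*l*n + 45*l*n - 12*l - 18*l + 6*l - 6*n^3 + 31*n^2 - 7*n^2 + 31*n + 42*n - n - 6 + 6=12*l^3 + l^2*(-50*n - 12) + l*(44*n^2 + 28*n - 24) - 6*n^3 + 24*n^2 + 72*n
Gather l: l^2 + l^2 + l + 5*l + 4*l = 2*l^2 + 10*l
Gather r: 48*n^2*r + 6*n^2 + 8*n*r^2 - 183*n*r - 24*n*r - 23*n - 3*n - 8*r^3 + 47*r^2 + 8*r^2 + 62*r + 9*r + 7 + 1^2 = 6*n^2 - 26*n - 8*r^3 + r^2*(8*n + 55) + r*(48*n^2 - 207*n + 71) + 8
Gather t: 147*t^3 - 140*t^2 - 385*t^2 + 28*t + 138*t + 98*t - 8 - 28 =147*t^3 - 525*t^2 + 264*t - 36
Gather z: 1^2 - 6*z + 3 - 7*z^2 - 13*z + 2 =-7*z^2 - 19*z + 6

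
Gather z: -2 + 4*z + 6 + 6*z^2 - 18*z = 6*z^2 - 14*z + 4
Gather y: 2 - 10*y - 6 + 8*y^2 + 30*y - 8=8*y^2 + 20*y - 12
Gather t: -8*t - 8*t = -16*t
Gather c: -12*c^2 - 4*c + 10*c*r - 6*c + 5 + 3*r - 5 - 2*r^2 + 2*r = -12*c^2 + c*(10*r - 10) - 2*r^2 + 5*r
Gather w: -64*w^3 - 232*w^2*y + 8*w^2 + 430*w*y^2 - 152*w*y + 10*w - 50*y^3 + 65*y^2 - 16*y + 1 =-64*w^3 + w^2*(8 - 232*y) + w*(430*y^2 - 152*y + 10) - 50*y^3 + 65*y^2 - 16*y + 1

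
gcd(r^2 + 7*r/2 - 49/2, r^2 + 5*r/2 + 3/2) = 1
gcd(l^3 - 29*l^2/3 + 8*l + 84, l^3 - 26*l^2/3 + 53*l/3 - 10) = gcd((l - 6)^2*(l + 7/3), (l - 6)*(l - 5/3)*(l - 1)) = l - 6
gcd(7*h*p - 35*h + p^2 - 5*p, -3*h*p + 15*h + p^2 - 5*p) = p - 5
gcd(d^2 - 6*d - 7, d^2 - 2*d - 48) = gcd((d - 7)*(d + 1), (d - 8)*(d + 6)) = 1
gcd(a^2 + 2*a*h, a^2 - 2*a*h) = a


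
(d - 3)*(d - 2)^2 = d^3 - 7*d^2 + 16*d - 12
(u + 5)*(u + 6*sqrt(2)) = u^2 + 5*u + 6*sqrt(2)*u + 30*sqrt(2)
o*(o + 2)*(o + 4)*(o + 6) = o^4 + 12*o^3 + 44*o^2 + 48*o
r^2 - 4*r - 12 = (r - 6)*(r + 2)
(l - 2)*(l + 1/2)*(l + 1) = l^3 - l^2/2 - 5*l/2 - 1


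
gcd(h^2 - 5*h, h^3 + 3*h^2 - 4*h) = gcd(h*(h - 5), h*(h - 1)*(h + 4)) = h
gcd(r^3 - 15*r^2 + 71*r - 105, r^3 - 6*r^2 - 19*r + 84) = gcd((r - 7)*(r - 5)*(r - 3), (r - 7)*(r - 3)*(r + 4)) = r^2 - 10*r + 21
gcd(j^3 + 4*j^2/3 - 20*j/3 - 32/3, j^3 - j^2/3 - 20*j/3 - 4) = j + 2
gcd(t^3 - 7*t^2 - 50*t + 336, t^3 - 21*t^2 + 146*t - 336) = t^2 - 14*t + 48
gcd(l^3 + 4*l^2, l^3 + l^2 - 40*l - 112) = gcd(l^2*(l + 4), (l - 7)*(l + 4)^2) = l + 4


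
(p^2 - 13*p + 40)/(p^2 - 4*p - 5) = (p - 8)/(p + 1)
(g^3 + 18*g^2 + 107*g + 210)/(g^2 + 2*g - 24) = (g^2 + 12*g + 35)/(g - 4)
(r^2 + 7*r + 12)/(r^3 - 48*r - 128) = (r + 3)/(r^2 - 4*r - 32)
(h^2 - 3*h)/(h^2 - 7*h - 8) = h*(3 - h)/(-h^2 + 7*h + 8)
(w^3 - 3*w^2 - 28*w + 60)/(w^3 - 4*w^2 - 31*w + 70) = (w - 6)/(w - 7)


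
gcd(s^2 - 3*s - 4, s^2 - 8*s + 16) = s - 4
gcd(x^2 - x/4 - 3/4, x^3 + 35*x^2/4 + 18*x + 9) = x + 3/4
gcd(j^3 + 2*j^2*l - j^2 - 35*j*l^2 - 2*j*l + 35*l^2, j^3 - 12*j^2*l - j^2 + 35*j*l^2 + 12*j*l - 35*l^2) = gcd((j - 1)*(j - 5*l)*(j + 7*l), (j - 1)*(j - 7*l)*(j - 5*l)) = j^2 - 5*j*l - j + 5*l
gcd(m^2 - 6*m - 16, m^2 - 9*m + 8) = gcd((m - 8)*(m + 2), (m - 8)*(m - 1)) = m - 8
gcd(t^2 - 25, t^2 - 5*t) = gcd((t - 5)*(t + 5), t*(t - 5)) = t - 5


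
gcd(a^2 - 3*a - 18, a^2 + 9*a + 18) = a + 3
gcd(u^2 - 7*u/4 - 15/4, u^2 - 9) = u - 3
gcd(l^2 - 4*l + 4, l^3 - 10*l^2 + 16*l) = l - 2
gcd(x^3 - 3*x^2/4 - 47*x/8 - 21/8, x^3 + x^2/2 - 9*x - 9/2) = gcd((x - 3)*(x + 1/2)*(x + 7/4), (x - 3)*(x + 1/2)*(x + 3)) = x^2 - 5*x/2 - 3/2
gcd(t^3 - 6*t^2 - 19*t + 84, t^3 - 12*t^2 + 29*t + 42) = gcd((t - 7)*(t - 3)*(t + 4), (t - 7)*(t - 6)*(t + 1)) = t - 7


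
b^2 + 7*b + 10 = (b + 2)*(b + 5)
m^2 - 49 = (m - 7)*(m + 7)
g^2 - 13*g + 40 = (g - 8)*(g - 5)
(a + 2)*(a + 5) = a^2 + 7*a + 10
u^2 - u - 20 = (u - 5)*(u + 4)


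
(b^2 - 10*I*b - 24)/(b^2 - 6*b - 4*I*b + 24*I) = (b - 6*I)/(b - 6)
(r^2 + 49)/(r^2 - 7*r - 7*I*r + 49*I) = (r + 7*I)/(r - 7)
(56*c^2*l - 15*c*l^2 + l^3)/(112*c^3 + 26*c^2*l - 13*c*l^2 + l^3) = l/(2*c + l)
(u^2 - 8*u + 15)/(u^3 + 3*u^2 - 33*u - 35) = (u - 3)/(u^2 + 8*u + 7)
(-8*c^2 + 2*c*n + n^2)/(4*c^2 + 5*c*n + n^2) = (-2*c + n)/(c + n)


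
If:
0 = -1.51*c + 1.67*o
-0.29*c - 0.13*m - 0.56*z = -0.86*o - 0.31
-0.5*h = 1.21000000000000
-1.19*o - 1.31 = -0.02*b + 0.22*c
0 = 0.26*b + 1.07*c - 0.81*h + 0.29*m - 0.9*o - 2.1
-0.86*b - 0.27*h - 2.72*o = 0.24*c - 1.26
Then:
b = 5.15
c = -0.93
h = -2.42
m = -3.31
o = -0.84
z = 0.51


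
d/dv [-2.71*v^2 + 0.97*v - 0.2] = 0.97 - 5.42*v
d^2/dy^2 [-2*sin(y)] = 2*sin(y)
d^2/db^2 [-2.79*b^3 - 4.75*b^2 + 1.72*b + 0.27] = -16.74*b - 9.5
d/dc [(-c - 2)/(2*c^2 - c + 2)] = (-2*c^2 + c + (c + 2)*(4*c - 1) - 2)/(2*c^2 - c + 2)^2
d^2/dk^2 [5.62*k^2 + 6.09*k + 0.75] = 11.2400000000000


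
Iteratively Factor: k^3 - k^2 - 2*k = (k - 2)*(k^2 + k) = (k - 2)*(k + 1)*(k)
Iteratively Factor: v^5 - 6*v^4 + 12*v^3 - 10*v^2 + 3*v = (v)*(v^4 - 6*v^3 + 12*v^2 - 10*v + 3) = v*(v - 3)*(v^3 - 3*v^2 + 3*v - 1) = v*(v - 3)*(v - 1)*(v^2 - 2*v + 1) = v*(v - 3)*(v - 1)^2*(v - 1)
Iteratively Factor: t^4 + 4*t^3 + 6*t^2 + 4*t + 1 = (t + 1)*(t^3 + 3*t^2 + 3*t + 1) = (t + 1)^2*(t^2 + 2*t + 1) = (t + 1)^3*(t + 1)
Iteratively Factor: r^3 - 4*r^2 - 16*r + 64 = (r + 4)*(r^2 - 8*r + 16) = (r - 4)*(r + 4)*(r - 4)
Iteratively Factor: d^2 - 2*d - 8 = (d - 4)*(d + 2)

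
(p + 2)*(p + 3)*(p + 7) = p^3 + 12*p^2 + 41*p + 42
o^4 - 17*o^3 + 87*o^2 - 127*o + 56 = (o - 8)*(o - 7)*(o - 1)^2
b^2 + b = b*(b + 1)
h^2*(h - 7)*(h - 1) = h^4 - 8*h^3 + 7*h^2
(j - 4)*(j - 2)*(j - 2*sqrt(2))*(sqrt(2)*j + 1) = sqrt(2)*j^4 - 6*sqrt(2)*j^3 - 3*j^3 + 6*sqrt(2)*j^2 + 18*j^2 - 24*j + 12*sqrt(2)*j - 16*sqrt(2)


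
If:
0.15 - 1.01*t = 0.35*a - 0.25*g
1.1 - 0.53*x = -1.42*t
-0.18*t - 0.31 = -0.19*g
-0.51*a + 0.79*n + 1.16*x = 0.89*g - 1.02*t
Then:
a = 3.30519961876522 - 0.824494334427618*x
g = 0.353595255744996*x + 0.89770200148258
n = 4.14524991387365 - 2.08417285860399*x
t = 0.373239436619718*x - 0.774647887323944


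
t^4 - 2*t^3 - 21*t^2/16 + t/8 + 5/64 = (t - 5/2)*(t - 1/4)*(t + 1/4)*(t + 1/2)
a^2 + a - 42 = (a - 6)*(a + 7)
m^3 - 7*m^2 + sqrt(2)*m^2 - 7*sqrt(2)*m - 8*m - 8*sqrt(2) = (m - 8)*(m + 1)*(m + sqrt(2))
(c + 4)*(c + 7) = c^2 + 11*c + 28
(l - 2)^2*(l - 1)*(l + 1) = l^4 - 4*l^3 + 3*l^2 + 4*l - 4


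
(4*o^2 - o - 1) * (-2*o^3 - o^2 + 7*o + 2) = -8*o^5 - 2*o^4 + 31*o^3 + 2*o^2 - 9*o - 2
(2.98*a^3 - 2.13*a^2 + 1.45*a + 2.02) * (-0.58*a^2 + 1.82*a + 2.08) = -1.7284*a^5 + 6.659*a^4 + 1.4808*a^3 - 2.963*a^2 + 6.6924*a + 4.2016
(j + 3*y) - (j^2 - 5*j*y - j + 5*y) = -j^2 + 5*j*y + 2*j - 2*y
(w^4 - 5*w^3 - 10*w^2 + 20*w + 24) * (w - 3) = w^5 - 8*w^4 + 5*w^3 + 50*w^2 - 36*w - 72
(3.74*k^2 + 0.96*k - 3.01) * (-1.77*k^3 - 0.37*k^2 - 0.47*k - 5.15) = -6.6198*k^5 - 3.083*k^4 + 3.2147*k^3 - 18.5985*k^2 - 3.5293*k + 15.5015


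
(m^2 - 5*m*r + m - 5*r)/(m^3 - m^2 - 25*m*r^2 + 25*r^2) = (m + 1)/(m^2 + 5*m*r - m - 5*r)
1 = 1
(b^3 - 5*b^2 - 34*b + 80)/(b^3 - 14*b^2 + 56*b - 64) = (b + 5)/(b - 4)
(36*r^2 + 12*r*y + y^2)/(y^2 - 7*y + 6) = (36*r^2 + 12*r*y + y^2)/(y^2 - 7*y + 6)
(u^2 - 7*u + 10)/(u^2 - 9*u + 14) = (u - 5)/(u - 7)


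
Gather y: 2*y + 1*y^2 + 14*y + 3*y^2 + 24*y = 4*y^2 + 40*y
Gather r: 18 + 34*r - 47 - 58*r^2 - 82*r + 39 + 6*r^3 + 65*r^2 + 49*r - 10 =6*r^3 + 7*r^2 + r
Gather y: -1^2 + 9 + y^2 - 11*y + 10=y^2 - 11*y + 18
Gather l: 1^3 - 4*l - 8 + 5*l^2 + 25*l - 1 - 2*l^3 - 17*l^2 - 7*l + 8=-2*l^3 - 12*l^2 + 14*l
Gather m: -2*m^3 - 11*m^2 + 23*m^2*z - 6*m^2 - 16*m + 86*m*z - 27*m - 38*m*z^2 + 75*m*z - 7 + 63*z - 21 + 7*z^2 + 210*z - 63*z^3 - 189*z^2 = -2*m^3 + m^2*(23*z - 17) + m*(-38*z^2 + 161*z - 43) - 63*z^3 - 182*z^2 + 273*z - 28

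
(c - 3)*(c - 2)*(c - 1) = c^3 - 6*c^2 + 11*c - 6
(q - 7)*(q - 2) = q^2 - 9*q + 14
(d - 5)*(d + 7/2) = d^2 - 3*d/2 - 35/2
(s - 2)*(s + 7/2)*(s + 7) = s^3 + 17*s^2/2 + 7*s/2 - 49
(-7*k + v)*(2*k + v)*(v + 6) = -14*k^2*v - 84*k^2 - 5*k*v^2 - 30*k*v + v^3 + 6*v^2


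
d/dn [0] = 0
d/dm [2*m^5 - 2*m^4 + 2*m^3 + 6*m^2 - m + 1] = 10*m^4 - 8*m^3 + 6*m^2 + 12*m - 1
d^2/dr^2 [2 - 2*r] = 0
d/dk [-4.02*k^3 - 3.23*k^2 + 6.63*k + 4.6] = -12.06*k^2 - 6.46*k + 6.63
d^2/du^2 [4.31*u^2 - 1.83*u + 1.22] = 8.62000000000000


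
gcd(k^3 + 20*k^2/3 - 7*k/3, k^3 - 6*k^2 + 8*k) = k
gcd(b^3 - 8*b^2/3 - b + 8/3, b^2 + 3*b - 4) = b - 1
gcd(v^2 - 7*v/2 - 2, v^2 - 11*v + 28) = v - 4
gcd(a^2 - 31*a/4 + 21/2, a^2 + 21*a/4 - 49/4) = a - 7/4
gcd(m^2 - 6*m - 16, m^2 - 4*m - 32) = m - 8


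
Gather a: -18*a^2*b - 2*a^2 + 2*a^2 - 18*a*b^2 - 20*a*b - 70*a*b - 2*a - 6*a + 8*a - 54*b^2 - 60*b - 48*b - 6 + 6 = -18*a^2*b + a*(-18*b^2 - 90*b) - 54*b^2 - 108*b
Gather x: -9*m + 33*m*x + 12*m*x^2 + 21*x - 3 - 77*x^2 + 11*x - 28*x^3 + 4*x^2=-9*m - 28*x^3 + x^2*(12*m - 73) + x*(33*m + 32) - 3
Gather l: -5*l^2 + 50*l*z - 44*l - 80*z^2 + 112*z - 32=-5*l^2 + l*(50*z - 44) - 80*z^2 + 112*z - 32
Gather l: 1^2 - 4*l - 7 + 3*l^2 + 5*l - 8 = 3*l^2 + l - 14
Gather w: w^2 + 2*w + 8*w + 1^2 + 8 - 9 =w^2 + 10*w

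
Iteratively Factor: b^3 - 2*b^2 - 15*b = (b + 3)*(b^2 - 5*b) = (b - 5)*(b + 3)*(b)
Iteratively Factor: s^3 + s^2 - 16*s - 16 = (s + 1)*(s^2 - 16) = (s - 4)*(s + 1)*(s + 4)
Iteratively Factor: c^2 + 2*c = (c)*(c + 2)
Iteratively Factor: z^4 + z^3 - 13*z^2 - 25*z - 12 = (z + 1)*(z^3 - 13*z - 12) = (z + 1)*(z + 3)*(z^2 - 3*z - 4) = (z + 1)^2*(z + 3)*(z - 4)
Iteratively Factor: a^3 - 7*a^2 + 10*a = (a - 5)*(a^2 - 2*a) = a*(a - 5)*(a - 2)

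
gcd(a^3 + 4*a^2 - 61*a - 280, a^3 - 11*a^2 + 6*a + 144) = a - 8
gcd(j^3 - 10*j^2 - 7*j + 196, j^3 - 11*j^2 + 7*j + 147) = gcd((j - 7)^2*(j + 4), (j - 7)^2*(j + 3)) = j^2 - 14*j + 49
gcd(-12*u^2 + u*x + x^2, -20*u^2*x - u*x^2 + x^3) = 4*u + x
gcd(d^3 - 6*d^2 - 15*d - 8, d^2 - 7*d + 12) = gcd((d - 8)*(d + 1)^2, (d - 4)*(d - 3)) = 1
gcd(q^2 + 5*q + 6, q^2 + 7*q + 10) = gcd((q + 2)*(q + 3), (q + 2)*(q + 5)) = q + 2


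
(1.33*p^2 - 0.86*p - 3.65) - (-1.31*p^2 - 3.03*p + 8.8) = 2.64*p^2 + 2.17*p - 12.45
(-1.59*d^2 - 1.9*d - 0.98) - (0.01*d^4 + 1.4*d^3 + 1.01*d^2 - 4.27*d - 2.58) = -0.01*d^4 - 1.4*d^3 - 2.6*d^2 + 2.37*d + 1.6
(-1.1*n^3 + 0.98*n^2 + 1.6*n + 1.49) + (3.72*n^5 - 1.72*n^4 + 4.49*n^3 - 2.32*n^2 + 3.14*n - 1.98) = 3.72*n^5 - 1.72*n^4 + 3.39*n^3 - 1.34*n^2 + 4.74*n - 0.49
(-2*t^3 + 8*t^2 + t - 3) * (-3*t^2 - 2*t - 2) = 6*t^5 - 20*t^4 - 15*t^3 - 9*t^2 + 4*t + 6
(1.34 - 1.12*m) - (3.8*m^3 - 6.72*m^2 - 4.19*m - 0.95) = -3.8*m^3 + 6.72*m^2 + 3.07*m + 2.29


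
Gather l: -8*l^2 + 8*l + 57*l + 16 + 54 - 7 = -8*l^2 + 65*l + 63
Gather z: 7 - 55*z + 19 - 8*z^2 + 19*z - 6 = -8*z^2 - 36*z + 20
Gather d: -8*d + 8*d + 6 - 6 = 0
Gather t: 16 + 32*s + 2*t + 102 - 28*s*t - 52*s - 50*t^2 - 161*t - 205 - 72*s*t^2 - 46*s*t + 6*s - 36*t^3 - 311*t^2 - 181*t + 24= -14*s - 36*t^3 + t^2*(-72*s - 361) + t*(-74*s - 340) - 63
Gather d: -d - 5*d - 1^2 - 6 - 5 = -6*d - 12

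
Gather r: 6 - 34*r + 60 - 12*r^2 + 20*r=-12*r^2 - 14*r + 66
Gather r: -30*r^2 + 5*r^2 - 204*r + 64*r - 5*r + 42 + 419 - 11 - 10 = -25*r^2 - 145*r + 440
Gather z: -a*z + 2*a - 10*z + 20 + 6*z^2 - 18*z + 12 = 2*a + 6*z^2 + z*(-a - 28) + 32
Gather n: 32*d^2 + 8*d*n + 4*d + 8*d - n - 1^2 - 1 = 32*d^2 + 12*d + n*(8*d - 1) - 2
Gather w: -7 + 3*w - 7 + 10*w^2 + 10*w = 10*w^2 + 13*w - 14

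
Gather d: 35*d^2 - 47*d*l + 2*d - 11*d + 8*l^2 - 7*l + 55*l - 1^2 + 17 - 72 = 35*d^2 + d*(-47*l - 9) + 8*l^2 + 48*l - 56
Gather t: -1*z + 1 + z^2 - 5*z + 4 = z^2 - 6*z + 5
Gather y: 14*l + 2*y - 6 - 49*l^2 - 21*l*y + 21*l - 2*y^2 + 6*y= -49*l^2 + 35*l - 2*y^2 + y*(8 - 21*l) - 6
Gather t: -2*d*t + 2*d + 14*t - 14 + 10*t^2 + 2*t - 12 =2*d + 10*t^2 + t*(16 - 2*d) - 26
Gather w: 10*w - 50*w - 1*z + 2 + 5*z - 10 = -40*w + 4*z - 8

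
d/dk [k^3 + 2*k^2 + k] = 3*k^2 + 4*k + 1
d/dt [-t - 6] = -1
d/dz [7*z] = 7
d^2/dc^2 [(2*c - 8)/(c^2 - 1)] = 4*(4*c^2*(c - 4) + (4 - 3*c)*(c^2 - 1))/(c^2 - 1)^3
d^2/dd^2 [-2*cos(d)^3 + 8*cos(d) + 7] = 18*cos(d)^3 - 20*cos(d)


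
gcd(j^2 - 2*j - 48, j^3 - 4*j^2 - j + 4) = 1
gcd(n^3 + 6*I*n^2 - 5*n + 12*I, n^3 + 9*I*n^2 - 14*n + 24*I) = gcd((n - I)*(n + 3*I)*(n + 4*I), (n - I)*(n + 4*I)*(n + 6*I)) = n^2 + 3*I*n + 4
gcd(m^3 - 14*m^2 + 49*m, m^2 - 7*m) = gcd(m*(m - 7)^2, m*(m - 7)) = m^2 - 7*m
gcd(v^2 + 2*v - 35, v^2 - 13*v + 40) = v - 5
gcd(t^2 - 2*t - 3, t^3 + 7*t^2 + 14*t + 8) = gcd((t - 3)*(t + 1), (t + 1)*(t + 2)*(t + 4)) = t + 1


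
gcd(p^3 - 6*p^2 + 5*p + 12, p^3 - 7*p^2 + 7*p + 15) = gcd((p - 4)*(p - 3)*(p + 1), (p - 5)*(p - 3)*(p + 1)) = p^2 - 2*p - 3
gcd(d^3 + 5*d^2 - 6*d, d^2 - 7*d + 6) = d - 1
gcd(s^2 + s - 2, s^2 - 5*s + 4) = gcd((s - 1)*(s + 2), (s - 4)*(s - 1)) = s - 1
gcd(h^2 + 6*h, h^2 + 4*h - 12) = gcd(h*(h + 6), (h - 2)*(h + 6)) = h + 6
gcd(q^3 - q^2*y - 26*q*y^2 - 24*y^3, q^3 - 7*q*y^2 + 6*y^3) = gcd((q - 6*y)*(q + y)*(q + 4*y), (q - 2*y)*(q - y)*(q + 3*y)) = 1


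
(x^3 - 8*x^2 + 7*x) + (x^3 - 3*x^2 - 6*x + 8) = 2*x^3 - 11*x^2 + x + 8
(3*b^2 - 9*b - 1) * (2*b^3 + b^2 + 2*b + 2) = 6*b^5 - 15*b^4 - 5*b^3 - 13*b^2 - 20*b - 2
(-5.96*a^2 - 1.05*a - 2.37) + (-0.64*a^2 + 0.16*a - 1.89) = -6.6*a^2 - 0.89*a - 4.26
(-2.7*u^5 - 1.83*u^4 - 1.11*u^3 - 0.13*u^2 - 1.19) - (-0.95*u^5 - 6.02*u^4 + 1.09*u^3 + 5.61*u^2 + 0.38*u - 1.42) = -1.75*u^5 + 4.19*u^4 - 2.2*u^3 - 5.74*u^2 - 0.38*u + 0.23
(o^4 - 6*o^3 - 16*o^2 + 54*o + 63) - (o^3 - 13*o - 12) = o^4 - 7*o^3 - 16*o^2 + 67*o + 75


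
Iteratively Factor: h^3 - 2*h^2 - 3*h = (h)*(h^2 - 2*h - 3) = h*(h + 1)*(h - 3)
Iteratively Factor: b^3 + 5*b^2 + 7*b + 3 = (b + 1)*(b^2 + 4*b + 3) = (b + 1)*(b + 3)*(b + 1)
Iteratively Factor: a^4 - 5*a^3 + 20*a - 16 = (a - 4)*(a^3 - a^2 - 4*a + 4) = (a - 4)*(a - 2)*(a^2 + a - 2) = (a - 4)*(a - 2)*(a - 1)*(a + 2)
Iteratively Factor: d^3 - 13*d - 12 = (d - 4)*(d^2 + 4*d + 3) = (d - 4)*(d + 1)*(d + 3)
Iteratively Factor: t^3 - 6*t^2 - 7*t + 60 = (t - 4)*(t^2 - 2*t - 15) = (t - 4)*(t + 3)*(t - 5)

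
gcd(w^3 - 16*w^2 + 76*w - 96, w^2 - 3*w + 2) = w - 2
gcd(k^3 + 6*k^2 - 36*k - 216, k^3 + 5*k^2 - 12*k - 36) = k + 6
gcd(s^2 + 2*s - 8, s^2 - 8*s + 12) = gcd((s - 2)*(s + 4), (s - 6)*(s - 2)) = s - 2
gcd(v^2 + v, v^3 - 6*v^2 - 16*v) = v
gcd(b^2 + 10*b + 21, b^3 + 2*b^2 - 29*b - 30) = 1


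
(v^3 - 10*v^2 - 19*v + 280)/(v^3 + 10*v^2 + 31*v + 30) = (v^2 - 15*v + 56)/(v^2 + 5*v + 6)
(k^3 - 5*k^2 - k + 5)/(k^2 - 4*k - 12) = (-k^3 + 5*k^2 + k - 5)/(-k^2 + 4*k + 12)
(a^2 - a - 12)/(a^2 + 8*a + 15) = (a - 4)/(a + 5)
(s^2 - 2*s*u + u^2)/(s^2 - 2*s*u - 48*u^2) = (-s^2 + 2*s*u - u^2)/(-s^2 + 2*s*u + 48*u^2)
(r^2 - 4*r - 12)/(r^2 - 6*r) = (r + 2)/r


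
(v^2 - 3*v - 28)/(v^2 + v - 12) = (v - 7)/(v - 3)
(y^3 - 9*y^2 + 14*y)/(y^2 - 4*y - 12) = y*(-y^2 + 9*y - 14)/(-y^2 + 4*y + 12)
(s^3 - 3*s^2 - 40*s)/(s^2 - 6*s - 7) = s*(-s^2 + 3*s + 40)/(-s^2 + 6*s + 7)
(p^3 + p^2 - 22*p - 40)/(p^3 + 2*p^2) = (p^2 - p - 20)/p^2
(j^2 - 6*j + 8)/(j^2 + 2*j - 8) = (j - 4)/(j + 4)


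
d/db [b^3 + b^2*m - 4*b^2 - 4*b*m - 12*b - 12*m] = 3*b^2 + 2*b*m - 8*b - 4*m - 12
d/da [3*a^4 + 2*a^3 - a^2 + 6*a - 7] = 12*a^3 + 6*a^2 - 2*a + 6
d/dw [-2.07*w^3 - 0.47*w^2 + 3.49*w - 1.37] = -6.21*w^2 - 0.94*w + 3.49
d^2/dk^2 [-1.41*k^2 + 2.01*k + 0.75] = -2.82000000000000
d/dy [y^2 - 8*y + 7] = 2*y - 8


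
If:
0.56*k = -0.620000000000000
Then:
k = -1.11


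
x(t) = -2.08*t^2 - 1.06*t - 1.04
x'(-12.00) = 48.86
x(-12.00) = -287.84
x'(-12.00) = 48.86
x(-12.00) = -287.84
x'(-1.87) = 6.72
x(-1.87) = -6.33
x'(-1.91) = 6.89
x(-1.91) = -6.60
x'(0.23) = -2.02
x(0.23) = -1.39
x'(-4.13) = 16.12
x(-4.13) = -32.14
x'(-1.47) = 5.06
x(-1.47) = -3.98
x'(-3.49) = 13.46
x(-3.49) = -22.68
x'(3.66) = -16.29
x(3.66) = -32.78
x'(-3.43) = 13.21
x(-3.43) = -21.88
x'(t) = -4.16*t - 1.06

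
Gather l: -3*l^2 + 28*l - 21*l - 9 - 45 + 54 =-3*l^2 + 7*l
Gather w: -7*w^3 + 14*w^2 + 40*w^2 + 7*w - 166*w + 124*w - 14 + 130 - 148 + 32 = -7*w^3 + 54*w^2 - 35*w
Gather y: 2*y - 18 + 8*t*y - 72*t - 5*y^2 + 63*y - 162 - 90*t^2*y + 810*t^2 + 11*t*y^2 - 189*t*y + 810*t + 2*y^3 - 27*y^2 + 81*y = 810*t^2 + 738*t + 2*y^3 + y^2*(11*t - 32) + y*(-90*t^2 - 181*t + 146) - 180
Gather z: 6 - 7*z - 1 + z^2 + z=z^2 - 6*z + 5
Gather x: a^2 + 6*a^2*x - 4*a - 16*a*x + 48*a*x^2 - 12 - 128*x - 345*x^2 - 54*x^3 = a^2 - 4*a - 54*x^3 + x^2*(48*a - 345) + x*(6*a^2 - 16*a - 128) - 12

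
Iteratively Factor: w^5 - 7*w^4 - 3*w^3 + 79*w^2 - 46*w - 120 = (w + 1)*(w^4 - 8*w^3 + 5*w^2 + 74*w - 120) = (w - 2)*(w + 1)*(w^3 - 6*w^2 - 7*w + 60) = (w - 4)*(w - 2)*(w + 1)*(w^2 - 2*w - 15) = (w - 4)*(w - 2)*(w + 1)*(w + 3)*(w - 5)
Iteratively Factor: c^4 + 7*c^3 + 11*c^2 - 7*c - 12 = (c - 1)*(c^3 + 8*c^2 + 19*c + 12) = (c - 1)*(c + 1)*(c^2 + 7*c + 12) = (c - 1)*(c + 1)*(c + 3)*(c + 4)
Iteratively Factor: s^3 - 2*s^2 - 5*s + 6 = (s + 2)*(s^2 - 4*s + 3) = (s - 3)*(s + 2)*(s - 1)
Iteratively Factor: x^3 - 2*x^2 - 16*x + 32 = (x - 4)*(x^2 + 2*x - 8) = (x - 4)*(x + 4)*(x - 2)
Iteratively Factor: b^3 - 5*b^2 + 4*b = (b - 1)*(b^2 - 4*b) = b*(b - 1)*(b - 4)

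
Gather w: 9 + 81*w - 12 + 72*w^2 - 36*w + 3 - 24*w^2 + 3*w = 48*w^2 + 48*w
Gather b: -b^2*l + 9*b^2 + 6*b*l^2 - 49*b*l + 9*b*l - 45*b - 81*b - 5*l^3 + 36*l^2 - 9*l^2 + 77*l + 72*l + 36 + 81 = b^2*(9 - l) + b*(6*l^2 - 40*l - 126) - 5*l^3 + 27*l^2 + 149*l + 117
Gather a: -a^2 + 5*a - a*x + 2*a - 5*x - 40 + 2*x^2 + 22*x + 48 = -a^2 + a*(7 - x) + 2*x^2 + 17*x + 8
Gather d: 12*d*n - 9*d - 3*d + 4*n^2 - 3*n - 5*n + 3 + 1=d*(12*n - 12) + 4*n^2 - 8*n + 4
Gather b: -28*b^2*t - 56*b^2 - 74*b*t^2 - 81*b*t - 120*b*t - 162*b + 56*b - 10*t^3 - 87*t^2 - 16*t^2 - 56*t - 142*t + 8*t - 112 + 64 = b^2*(-28*t - 56) + b*(-74*t^2 - 201*t - 106) - 10*t^3 - 103*t^2 - 190*t - 48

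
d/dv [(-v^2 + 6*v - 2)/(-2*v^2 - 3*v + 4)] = (15*v^2 - 16*v + 18)/(4*v^4 + 12*v^3 - 7*v^2 - 24*v + 16)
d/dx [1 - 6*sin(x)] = -6*cos(x)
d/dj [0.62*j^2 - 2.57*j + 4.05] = 1.24*j - 2.57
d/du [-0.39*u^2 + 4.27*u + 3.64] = 4.27 - 0.78*u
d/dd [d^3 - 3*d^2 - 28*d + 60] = 3*d^2 - 6*d - 28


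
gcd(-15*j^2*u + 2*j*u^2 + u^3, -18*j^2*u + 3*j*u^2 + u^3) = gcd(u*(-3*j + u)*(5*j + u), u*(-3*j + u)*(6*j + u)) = -3*j*u + u^2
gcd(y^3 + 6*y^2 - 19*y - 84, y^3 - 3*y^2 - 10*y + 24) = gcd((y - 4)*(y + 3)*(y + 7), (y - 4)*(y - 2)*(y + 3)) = y^2 - y - 12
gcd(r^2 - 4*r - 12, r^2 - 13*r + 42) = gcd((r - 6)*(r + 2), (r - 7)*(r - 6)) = r - 6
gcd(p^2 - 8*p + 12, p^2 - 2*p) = p - 2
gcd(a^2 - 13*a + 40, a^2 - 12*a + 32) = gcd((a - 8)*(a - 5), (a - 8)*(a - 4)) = a - 8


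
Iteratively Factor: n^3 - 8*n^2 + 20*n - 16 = (n - 4)*(n^2 - 4*n + 4) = (n - 4)*(n - 2)*(n - 2)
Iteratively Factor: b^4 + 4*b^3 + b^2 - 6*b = (b - 1)*(b^3 + 5*b^2 + 6*b) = (b - 1)*(b + 3)*(b^2 + 2*b) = b*(b - 1)*(b + 3)*(b + 2)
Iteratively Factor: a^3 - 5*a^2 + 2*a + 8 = (a - 4)*(a^2 - a - 2) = (a - 4)*(a - 2)*(a + 1)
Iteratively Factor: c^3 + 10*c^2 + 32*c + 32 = (c + 4)*(c^2 + 6*c + 8) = (c + 4)^2*(c + 2)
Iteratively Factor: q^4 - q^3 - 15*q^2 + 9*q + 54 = (q - 3)*(q^3 + 2*q^2 - 9*q - 18) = (q - 3)*(q + 3)*(q^2 - q - 6) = (q - 3)*(q + 2)*(q + 3)*(q - 3)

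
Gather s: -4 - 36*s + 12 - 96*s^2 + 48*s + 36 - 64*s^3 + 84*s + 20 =-64*s^3 - 96*s^2 + 96*s + 64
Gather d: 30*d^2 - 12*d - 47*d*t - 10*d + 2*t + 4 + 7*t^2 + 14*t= 30*d^2 + d*(-47*t - 22) + 7*t^2 + 16*t + 4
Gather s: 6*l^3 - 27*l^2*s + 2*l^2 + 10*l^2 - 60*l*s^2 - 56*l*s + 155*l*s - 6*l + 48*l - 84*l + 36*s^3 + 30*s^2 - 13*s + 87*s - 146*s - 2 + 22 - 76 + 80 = 6*l^3 + 12*l^2 - 42*l + 36*s^3 + s^2*(30 - 60*l) + s*(-27*l^2 + 99*l - 72) + 24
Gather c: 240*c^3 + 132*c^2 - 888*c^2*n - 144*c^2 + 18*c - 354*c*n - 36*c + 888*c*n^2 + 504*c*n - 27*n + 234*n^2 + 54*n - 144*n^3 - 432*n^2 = 240*c^3 + c^2*(-888*n - 12) + c*(888*n^2 + 150*n - 18) - 144*n^3 - 198*n^2 + 27*n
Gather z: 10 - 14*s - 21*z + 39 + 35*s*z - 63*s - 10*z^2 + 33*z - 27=-77*s - 10*z^2 + z*(35*s + 12) + 22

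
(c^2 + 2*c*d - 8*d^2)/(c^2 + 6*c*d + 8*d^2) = (c - 2*d)/(c + 2*d)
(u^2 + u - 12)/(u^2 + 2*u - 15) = (u + 4)/(u + 5)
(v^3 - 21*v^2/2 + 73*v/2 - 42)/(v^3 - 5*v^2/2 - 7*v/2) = (v^2 - 7*v + 12)/(v*(v + 1))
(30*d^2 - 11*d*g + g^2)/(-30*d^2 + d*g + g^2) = (-6*d + g)/(6*d + g)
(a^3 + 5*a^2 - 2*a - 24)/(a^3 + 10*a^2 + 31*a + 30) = (a^2 + 2*a - 8)/(a^2 + 7*a + 10)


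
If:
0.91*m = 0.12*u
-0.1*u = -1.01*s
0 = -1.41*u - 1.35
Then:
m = -0.13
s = -0.09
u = -0.96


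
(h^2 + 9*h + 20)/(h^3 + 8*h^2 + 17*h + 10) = (h + 4)/(h^2 + 3*h + 2)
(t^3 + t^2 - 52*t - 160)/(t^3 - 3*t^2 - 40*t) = (t + 4)/t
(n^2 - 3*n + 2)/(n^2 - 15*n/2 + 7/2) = 2*(n^2 - 3*n + 2)/(2*n^2 - 15*n + 7)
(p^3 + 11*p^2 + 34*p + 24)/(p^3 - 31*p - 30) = (p^2 + 10*p + 24)/(p^2 - p - 30)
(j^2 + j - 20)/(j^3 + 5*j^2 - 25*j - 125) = (j - 4)/(j^2 - 25)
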